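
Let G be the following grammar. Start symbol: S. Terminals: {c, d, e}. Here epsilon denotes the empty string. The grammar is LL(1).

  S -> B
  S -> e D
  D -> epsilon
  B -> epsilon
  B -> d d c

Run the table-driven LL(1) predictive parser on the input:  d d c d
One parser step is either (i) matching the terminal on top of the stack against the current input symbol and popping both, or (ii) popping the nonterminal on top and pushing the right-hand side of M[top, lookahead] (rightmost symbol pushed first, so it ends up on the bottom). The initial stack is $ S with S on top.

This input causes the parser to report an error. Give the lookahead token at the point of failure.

d

step 1: stack=$ S  input=d d c d $  — expand S -> B
step 2: stack=$ B  input=d d c d $  — expand B -> d d c
step 3: stack=$ c d d  input=d d c d $  — match d
step 4: stack=$ c d  input=d c d $  — match d
step 5: stack=$ c  input=c d $  — match c
step 6: stack=$  input=d $  — error: stack empty but input remains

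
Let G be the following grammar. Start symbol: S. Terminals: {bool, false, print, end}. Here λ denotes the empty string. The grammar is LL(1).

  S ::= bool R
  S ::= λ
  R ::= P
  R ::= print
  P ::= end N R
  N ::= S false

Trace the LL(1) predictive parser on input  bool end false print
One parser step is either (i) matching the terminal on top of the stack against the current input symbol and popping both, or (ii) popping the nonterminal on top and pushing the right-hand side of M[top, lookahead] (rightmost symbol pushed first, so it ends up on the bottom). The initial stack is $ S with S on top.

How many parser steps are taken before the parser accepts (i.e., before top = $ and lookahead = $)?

10

      Stack        Input                   Action
   1  $ S          bool end false print $  expand S ::= bool R
   2  $ R bool     bool end false print $  match bool
   3  $ R          end false print $       expand R ::= P
   4  $ P          end false print $       expand P ::= end N R
   5  $ R N end    end false print $       match end
   6  $ R N        false print $           expand N ::= S false
   7  $ R false S  false print $           expand S ::= λ
   8  $ R false    false print $           match false
   9  $ R          print $                 expand R ::= print
  10  $ print      print $                 match print
Accept reached after 10 steps.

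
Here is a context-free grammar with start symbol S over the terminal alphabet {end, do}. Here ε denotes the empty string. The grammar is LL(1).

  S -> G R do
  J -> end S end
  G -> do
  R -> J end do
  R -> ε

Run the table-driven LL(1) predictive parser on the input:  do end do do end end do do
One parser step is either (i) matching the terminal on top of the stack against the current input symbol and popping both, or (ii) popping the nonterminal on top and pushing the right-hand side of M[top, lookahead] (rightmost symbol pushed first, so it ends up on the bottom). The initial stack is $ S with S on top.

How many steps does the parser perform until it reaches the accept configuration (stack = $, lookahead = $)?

step 1: stack=$ S  input=do end do do end end do do $  — expand S -> G R do
step 2: stack=$ do R G  input=do end do do end end do do $  — expand G -> do
step 3: stack=$ do R do  input=do end do do end end do do $  — match do
step 4: stack=$ do R  input=end do do end end do do $  — expand R -> J end do
step 5: stack=$ do do end J  input=end do do end end do do $  — expand J -> end S end
step 6: stack=$ do do end end S end  input=end do do end end do do $  — match end
step 7: stack=$ do do end end S  input=do do end end do do $  — expand S -> G R do
step 8: stack=$ do do end end do R G  input=do do end end do do $  — expand G -> do
step 9: stack=$ do do end end do R do  input=do do end end do do $  — match do
step 10: stack=$ do do end end do R  input=do end end do do $  — expand R -> ε
step 11: stack=$ do do end end do  input=do end end do do $  — match do
step 12: stack=$ do do end end  input=end end do do $  — match end
step 13: stack=$ do do end  input=end do do $  — match end
step 14: stack=$ do do  input=do do $  — match do
step 15: stack=$ do  input=do $  — match do
Accept reached after 15 steps.

15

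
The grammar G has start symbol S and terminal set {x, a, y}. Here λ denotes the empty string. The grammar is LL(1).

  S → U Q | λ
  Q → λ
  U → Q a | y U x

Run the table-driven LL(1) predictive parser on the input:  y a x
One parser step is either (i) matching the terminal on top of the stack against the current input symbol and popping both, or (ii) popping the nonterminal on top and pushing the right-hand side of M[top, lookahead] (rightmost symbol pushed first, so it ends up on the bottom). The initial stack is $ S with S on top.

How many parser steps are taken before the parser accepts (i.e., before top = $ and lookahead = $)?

8

step 1: stack=$ S  input=y a x $  — expand S → U Q
step 2: stack=$ Q U  input=y a x $  — expand U → y U x
step 3: stack=$ Q x U y  input=y a x $  — match y
step 4: stack=$ Q x U  input=a x $  — expand U → Q a
step 5: stack=$ Q x a Q  input=a x $  — expand Q → λ
step 6: stack=$ Q x a  input=a x $  — match a
step 7: stack=$ Q x  input=x $  — match x
step 8: stack=$ Q  input=$  — expand Q → λ
Accept reached after 8 steps.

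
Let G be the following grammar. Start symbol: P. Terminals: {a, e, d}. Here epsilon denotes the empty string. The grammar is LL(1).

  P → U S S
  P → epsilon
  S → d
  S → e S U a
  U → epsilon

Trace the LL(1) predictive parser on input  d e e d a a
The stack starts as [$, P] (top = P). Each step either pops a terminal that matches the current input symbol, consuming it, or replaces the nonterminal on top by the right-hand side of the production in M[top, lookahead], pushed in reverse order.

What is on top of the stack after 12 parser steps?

      Stack          Input          Action
   1  $ P            d e e d a a $  expand P → U S S
   2  $ S S U        d e e d a a $  expand U → epsilon
   3  $ S S          d e e d a a $  expand S → d
   4  $ S d          d e e d a a $  match d
   5  $ S            e e d a a $    expand S → e S U a
   6  $ a U S e      e e d a a $    match e
   7  $ a U S        e d a a $      expand S → e S U a
   8  $ a U a U S e  e d a a $      match e
   9  $ a U a U S    d a a $        expand S → d
  10  $ a U a U d    d a a $        match d
  11  $ a U a U      a a $          expand U → epsilon
  12  $ a U a        a a $          match a
Stack after step 12: $ a U (top = U).

U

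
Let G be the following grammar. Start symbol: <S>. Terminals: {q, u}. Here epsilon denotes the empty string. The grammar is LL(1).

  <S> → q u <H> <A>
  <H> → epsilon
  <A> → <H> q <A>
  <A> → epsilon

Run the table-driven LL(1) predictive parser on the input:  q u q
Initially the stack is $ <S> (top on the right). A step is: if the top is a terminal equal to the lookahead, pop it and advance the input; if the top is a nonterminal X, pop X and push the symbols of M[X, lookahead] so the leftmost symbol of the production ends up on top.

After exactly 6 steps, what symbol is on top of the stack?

q

step 1: stack=$ <S>  input=q u q $  — expand <S> → q u <H> <A>
step 2: stack=$ <A> <H> u q  input=q u q $  — match q
step 3: stack=$ <A> <H> u  input=u q $  — match u
step 4: stack=$ <A> <H>  input=q $  — expand <H> → epsilon
step 5: stack=$ <A>  input=q $  — expand <A> → <H> q <A>
step 6: stack=$ <A> q <H>  input=q $  — expand <H> → epsilon
Stack after step 6: $ <A> q (top = q).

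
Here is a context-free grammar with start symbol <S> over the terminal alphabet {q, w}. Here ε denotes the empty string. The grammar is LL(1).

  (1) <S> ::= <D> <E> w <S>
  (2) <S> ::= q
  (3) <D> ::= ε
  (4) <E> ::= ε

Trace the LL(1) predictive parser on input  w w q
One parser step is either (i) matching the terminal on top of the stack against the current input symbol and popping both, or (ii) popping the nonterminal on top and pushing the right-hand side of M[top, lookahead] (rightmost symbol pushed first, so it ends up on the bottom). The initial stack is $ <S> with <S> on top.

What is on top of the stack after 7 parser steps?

w

step 1: stack=$ <S>  input=w w q $  — expand <S> ::= <D> <E> w <S>
step 2: stack=$ <S> w <E> <D>  input=w w q $  — expand <D> ::= ε
step 3: stack=$ <S> w <E>  input=w w q $  — expand <E> ::= ε
step 4: stack=$ <S> w  input=w w q $  — match w
step 5: stack=$ <S>  input=w q $  — expand <S> ::= <D> <E> w <S>
step 6: stack=$ <S> w <E> <D>  input=w q $  — expand <D> ::= ε
step 7: stack=$ <S> w <E>  input=w q $  — expand <E> ::= ε
Stack after step 7: $ <S> w (top = w).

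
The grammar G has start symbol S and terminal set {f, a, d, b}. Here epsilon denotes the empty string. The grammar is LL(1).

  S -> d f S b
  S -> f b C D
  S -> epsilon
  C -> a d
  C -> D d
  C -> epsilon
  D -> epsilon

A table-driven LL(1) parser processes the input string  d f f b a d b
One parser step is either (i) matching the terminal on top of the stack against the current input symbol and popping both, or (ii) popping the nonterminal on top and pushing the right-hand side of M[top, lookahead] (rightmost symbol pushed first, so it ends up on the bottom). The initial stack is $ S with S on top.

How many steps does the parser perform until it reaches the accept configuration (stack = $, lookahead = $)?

11

      Stack        Input            Action
   1  $ S          d f f b a d b $  expand S -> d f S b
   2  $ b S f d    d f f b a d b $  match d
   3  $ b S f      f f b a d b $    match f
   4  $ b S        f b a d b $      expand S -> f b C D
   5  $ b D C b f  f b a d b $      match f
   6  $ b D C b    b a d b $        match b
   7  $ b D C      a d b $          expand C -> a d
   8  $ b D d a    a d b $          match a
   9  $ b D d      d b $            match d
  10  $ b D        b $              expand D -> epsilon
  11  $ b          b $              match b
Accept reached after 11 steps.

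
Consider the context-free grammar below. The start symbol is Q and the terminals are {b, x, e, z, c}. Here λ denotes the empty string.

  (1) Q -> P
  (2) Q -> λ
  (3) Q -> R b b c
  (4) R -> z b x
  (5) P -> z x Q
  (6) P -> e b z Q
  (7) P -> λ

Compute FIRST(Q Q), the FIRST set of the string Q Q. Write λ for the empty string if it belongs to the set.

{λ, e, z}

FIRST(R) = {z}
FIRST(P) = {λ, e, z}
FIRST(Q) = {λ, e, z}  (via P, R b b c)
FIRST(Q Q): take FIRST of each symbol in turn, carrying on past any symbol whose FIRST contains λ; result {λ, e, z}.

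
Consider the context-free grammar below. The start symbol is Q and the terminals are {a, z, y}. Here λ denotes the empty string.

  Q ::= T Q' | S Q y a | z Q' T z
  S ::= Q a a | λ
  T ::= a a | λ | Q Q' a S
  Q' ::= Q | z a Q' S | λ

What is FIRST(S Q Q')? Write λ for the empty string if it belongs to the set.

FIRST(Q) = {λ, a, y, z}  (via T Q', S Q y a)
FIRST(S) = {λ, a, y, z}  (via Q a a)
FIRST(Q') = {λ, a, y, z}  (via Q)
FIRST(T) = {λ, a, y, z}  (via Q Q' a S)
FIRST(S Q Q'): take FIRST of each symbol in turn, carrying on past any symbol whose FIRST contains λ; result {λ, a, y, z}.

{λ, a, y, z}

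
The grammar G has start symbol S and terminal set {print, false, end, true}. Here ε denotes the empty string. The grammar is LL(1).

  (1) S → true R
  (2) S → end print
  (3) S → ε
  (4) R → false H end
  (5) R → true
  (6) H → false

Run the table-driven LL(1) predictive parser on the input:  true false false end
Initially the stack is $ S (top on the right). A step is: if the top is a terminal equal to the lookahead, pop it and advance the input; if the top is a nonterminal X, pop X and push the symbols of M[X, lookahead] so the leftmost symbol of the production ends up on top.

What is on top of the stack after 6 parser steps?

end

step 1: stack=$ S  input=true false false end $  — expand S → true R
step 2: stack=$ R true  input=true false false end $  — match true
step 3: stack=$ R  input=false false end $  — expand R → false H end
step 4: stack=$ end H false  input=false false end $  — match false
step 5: stack=$ end H  input=false end $  — expand H → false
step 6: stack=$ end false  input=false end $  — match false
Stack after step 6: $ end (top = end).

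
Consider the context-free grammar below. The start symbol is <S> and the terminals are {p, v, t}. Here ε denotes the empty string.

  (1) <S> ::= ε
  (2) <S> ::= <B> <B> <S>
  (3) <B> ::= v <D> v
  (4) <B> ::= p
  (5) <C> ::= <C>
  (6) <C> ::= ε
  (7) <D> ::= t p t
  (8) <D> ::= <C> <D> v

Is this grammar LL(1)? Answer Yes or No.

No

FIRST(<S>) = {ε, p, v}
FIRST(<B>) = {p, v}
FIRST(<C>) = {ε}
FIRST(<D>) = {t}
FOLLOW(<S>) = {$}
FOLLOW(<B>) = {$, p, v}
FOLLOW(<C>) = {t}
FOLLOW(<D>) = {v}
Cell M[<C>, t] receives both <C> ::= <C> and <C> ::= ε — the grammar is not LL(1).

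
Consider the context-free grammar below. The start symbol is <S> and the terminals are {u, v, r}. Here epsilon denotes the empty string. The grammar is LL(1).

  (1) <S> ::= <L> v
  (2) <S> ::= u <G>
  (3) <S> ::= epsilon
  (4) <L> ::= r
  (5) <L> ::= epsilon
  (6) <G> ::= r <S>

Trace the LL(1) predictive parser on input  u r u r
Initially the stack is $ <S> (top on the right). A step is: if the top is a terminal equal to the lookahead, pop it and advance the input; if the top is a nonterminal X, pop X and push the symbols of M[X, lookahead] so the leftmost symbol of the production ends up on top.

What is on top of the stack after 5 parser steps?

     Stack    Input      Action
  1  $ <S>    u r u r $  expand <S> ::= u <G>
  2  $ <G> u  u r u r $  match u
  3  $ <G>    r u r $    expand <G> ::= r <S>
  4  $ <S> r  r u r $    match r
  5  $ <S>    u r $      expand <S> ::= u <G>
Stack after step 5: $ <G> u (top = u).

u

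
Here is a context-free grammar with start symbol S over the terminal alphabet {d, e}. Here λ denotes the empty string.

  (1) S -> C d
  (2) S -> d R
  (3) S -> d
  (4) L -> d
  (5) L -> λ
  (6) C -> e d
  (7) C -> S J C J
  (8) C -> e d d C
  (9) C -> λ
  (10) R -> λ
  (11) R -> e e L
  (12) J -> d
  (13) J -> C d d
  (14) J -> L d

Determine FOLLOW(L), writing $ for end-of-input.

FIRST(L): from L->d we get {d}; from L->λ we get {λ}. So FIRST(L) = {λ, d}.
FIRST(R): from R->λ we get {λ}; from R->e e L we get {e}. So FIRST(R) = {λ, e}.
FIRST(S): from S->C d we get {d, e}; from S->d R we get {d}; from S->d we get {d}. So FIRST(S) = {d, e}.
FIRST(C): from C->e d we get {e}; from C->S J C J we get {d, e}; from C->e d d C we get {e}; from C->λ we get {λ}. So FIRST(C) = {λ, d, e}.
FIRST(J): from J->d we get {d}; from J->C d d we get {d, e}; from J->L d we get {d}. So FIRST(J) = {d, e}.
FOLLOW(S) includes $ since S is the start symbol.
FOLLOW(S): in C->S J C J, S is followed by J C J with FIRST {d, e}. Thus FOLLOW(S) = {$, d, e}.
FOLLOW(C): in S->C d, C is followed by d with FIRST {d}; in C->S J C J, C is followed by J with FIRST {d, e}; in C->e d d C, the suffix after C is empty (adds nothing new); in J->C d d, C is followed by d d with FIRST {d}. Thus FOLLOW(C) = {d, e}.
FOLLOW(R): in S->d R, the suffix after R is empty, so FOLLOW(R) ⊇ FOLLOW(S) = {$, d, e}. Thus FOLLOW(R) = {$, d, e}.
FOLLOW(L): in R->e e L, the suffix after L is empty, so FOLLOW(L) ⊇ FOLLOW(R) = {$, d, e}; in J->L d, L is followed by d with FIRST {d}. Thus FOLLOW(L) = {$, d, e}.
FOLLOW(J): in C->S J C J (occurrence 1), J is followed by C J with FIRST {d, e}; in C->S J C J (occurrence 2), the suffix after J is empty, so FOLLOW(J) ⊇ FOLLOW(C) = {d, e}. Thus FOLLOW(J) = {d, e}.

{$, d, e}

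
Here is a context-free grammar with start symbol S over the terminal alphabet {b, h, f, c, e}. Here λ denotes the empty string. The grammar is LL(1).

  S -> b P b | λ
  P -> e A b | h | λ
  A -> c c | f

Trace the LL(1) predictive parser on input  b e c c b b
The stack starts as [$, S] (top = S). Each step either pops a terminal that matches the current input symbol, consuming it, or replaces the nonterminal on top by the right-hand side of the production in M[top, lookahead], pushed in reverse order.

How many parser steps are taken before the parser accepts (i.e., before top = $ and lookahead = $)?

9

step 1: stack=$ S  input=b e c c b b $  — expand S -> b P b
step 2: stack=$ b P b  input=b e c c b b $  — match b
step 3: stack=$ b P  input=e c c b b $  — expand P -> e A b
step 4: stack=$ b b A e  input=e c c b b $  — match e
step 5: stack=$ b b A  input=c c b b $  — expand A -> c c
step 6: stack=$ b b c c  input=c c b b $  — match c
step 7: stack=$ b b c  input=c b b $  — match c
step 8: stack=$ b b  input=b b $  — match b
step 9: stack=$ b  input=b $  — match b
Accept reached after 9 steps.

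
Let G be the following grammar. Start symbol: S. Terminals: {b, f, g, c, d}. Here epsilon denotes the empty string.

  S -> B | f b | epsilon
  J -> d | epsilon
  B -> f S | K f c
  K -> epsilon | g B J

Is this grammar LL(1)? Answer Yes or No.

No

FIRST(S) = {epsilon, f, g}
FIRST(J) = {epsilon, d}
FIRST(B) = {f, g}
FIRST(K) = {epsilon, g}
FOLLOW(S) = {$, d, f}
FOLLOW(J) = {f}
FOLLOW(B) = {$, d, f}
FOLLOW(K) = {f}
Cell M[B, f] receives both B -> f S and B -> K f c — the grammar is not LL(1).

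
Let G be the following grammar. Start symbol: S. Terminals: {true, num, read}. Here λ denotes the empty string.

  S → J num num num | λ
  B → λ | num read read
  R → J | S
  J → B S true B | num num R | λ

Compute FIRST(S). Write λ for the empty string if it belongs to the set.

{λ, num, true}

FIRST(B) = {λ, num}
FIRST(S) = {λ, num, true}  (via J num num num)
FIRST(J) = {λ, num, true}  (via B S true B)
FIRST(R) = {λ, num, true}  (via J, S)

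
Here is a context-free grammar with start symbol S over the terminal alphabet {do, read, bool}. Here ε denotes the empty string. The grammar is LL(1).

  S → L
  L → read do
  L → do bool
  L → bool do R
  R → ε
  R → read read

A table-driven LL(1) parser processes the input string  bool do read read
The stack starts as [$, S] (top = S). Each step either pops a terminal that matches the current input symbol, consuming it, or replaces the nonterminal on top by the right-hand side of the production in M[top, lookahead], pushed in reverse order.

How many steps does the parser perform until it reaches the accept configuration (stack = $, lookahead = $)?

step 1: stack=$ S  input=bool do read read $  — expand S → L
step 2: stack=$ L  input=bool do read read $  — expand L → bool do R
step 3: stack=$ R do bool  input=bool do read read $  — match bool
step 4: stack=$ R do  input=do read read $  — match do
step 5: stack=$ R  input=read read $  — expand R → read read
step 6: stack=$ read read  input=read read $  — match read
step 7: stack=$ read  input=read $  — match read
Accept reached after 7 steps.

7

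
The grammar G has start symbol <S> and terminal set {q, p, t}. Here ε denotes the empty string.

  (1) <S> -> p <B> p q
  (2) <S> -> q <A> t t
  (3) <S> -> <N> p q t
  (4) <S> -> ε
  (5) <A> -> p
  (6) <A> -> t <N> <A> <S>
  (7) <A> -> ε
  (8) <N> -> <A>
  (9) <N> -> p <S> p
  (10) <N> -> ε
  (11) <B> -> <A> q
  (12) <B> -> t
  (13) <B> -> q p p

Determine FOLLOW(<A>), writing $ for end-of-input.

{p, q, t}

FIRST(<A>): from <A>->p we get {p}; from <A>->t <N> <A> <S> we get {t}; from <A>->ε we get {ε}. So FIRST(<A>) = {ε, p, t}.
FIRST(<N>): from <N>-><A> we get {ε, p, t}; from <N>->p <S> p we get {p}; from <N>->ε we get {ε}. So FIRST(<N>) = {ε, p, t}.
FIRST(<B>): from <B>-><A> q we get {p, q, t}; from <B>->t we get {t}; from <B>->q p p we get {q}. So FIRST(<B>) = {p, q, t}.
FIRST(<S>): from <S>->p <B> p q we get {p}; from <S>->q <A> t t we get {q}; from <S>-><N> p q t we get {p, t}; from <S>->ε we get {ε}. So FIRST(<S>) = {ε, p, q, t}.
FOLLOW(<S>) includes $ since <S> is the start symbol.
FOLLOW(<B>): in <S>->p <B> p q, <B> is followed by p q with FIRST {p}. Thus FOLLOW(<B>) = {p}.
FOLLOW(<S>): in <A>->t <N> <A> <S>, the suffix after <S> is empty, so FOLLOW(<S>) ⊇ FOLLOW(<A>) = {p, q, t}; in <N>->p <S> p, <S> is followed by p with FIRST {p}. Thus FOLLOW(<S>) = {$, p, q, t}.
FOLLOW(<A>): in <S>->q <A> t t, <A> is followed by t t with FIRST {t}; in <A>->t <N> <A> <S>, <A> is followed by <S> with FIRST {ε, p, q, t}; in <A>->t <N> <A> <S>, the suffix after <A> is nullable (adds nothing new); in <N>-><A>, the suffix after <A> is empty, so FOLLOW(<A>) ⊇ FOLLOW(<N>) = {p, q, t}; in <B>-><A> q, <A> is followed by q with FIRST {q}. Thus FOLLOW(<A>) = {p, q, t}.
FOLLOW(<N>): in <S>-><N> p q t, <N> is followed by p q t with FIRST {p}; in <A>->t <N> <A> <S>, <N> is followed by <A> <S> with FIRST {ε, p, q, t}; in <A>->t <N> <A> <S>, the suffix after <N> is nullable, so FOLLOW(<N>) ⊇ FOLLOW(<A>) = {p, q, t}. Thus FOLLOW(<N>) = {p, q, t}.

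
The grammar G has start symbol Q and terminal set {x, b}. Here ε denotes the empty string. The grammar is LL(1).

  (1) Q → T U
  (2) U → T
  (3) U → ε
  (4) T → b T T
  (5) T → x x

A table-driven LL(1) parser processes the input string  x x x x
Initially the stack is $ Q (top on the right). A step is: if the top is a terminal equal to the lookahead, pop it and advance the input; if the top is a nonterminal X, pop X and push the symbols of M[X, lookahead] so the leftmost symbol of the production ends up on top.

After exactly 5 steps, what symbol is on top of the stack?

T

step 1: stack=$ Q  input=x x x x $  — expand Q → T U
step 2: stack=$ U T  input=x x x x $  — expand T → x x
step 3: stack=$ U x x  input=x x x x $  — match x
step 4: stack=$ U x  input=x x x $  — match x
step 5: stack=$ U  input=x x $  — expand U → T
Stack after step 5: $ T (top = T).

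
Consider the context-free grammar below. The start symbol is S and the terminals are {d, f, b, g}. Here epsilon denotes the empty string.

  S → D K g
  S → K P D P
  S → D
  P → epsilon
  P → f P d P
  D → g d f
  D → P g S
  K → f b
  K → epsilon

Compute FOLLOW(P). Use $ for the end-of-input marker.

FIRST(P) = {epsilon, f}
FIRST(K) = {epsilon, f}
FIRST(D) = {f, g}  (via P g S)
FIRST(S) = {f, g}  (via D K g, K P D P, D)
FOLLOW(S) includes $ since S is the start symbol.
FOLLOW(K): in S→D K g, K is followed by g with FIRST {g}; in S→K P D P, K is followed by P D P with FIRST {f, g}. Thus FOLLOW(K) = {f, g}.
FOLLOW(S): in D→P g S, the suffix after S is empty, so FOLLOW(S) ⊇ FOLLOW(D) = {$, f, g}. Thus FOLLOW(S) = {$, f, g}.
FOLLOW(P): in S→K P D P (occurrence 1), P is followed by D P with FIRST {f, g}; in S→K P D P (occurrence 2), the suffix after P is empty, so FOLLOW(P) ⊇ FOLLOW(S) = {$, f, g}; in P→f P d P (occurrence 1), P is followed by d P with FIRST {d}; in P→f P d P (occurrence 2), the suffix after P is empty (adds nothing new); in D→P g S, P is followed by g S with FIRST {g}. Thus FOLLOW(P) = {$, d, f, g}.
FOLLOW(D): in S→D K g, D is followed by K g with FIRST {f, g}; in S→K P D P, D is followed by P with FIRST {epsilon, f}; in S→K P D P, the suffix after D is nullable, so FOLLOW(D) ⊇ FOLLOW(S) = {$, f, g}; in S→D, the suffix after D is empty, so FOLLOW(D) ⊇ FOLLOW(S) = {$, f, g}. Thus FOLLOW(D) = {$, f, g}.

{$, d, f, g}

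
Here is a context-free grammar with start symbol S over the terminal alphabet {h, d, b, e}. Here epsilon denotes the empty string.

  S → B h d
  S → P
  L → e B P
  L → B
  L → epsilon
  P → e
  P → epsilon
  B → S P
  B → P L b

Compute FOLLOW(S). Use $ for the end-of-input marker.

{$, b, e, h}

FIRST(P): from P→e we get {e}; from P→epsilon we get {epsilon}. So FIRST(P) = {epsilon, e}.
FIRST(S): from S→B h d we get {b, e, h}; from S→P we get {epsilon, e}. So FIRST(S) = {epsilon, b, e, h}.
FIRST(L): from L→e B P we get {e}; from L→B we get {epsilon, b, e, h}; from L→epsilon we get {epsilon}. So FIRST(L) = {epsilon, b, e, h}.
FIRST(B): from B→S P we get {epsilon, b, e, h}; from B→P L b we get {b, e, h}. So FIRST(B) = {epsilon, b, e, h}.
FOLLOW(S) includes $ since S is the start symbol.
FOLLOW(L): in B→P L b, L is followed by b with FIRST {b}. Thus FOLLOW(L) = {b}.
FOLLOW(B): in S→B h d, B is followed by h d with FIRST {h}; in L→e B P, B is followed by P with FIRST {epsilon, e}; in L→e B P, the suffix after B is nullable, so FOLLOW(B) ⊇ FOLLOW(L) = {b}; in L→B, the suffix after B is empty, so FOLLOW(B) ⊇ FOLLOW(L) = {b}. Thus FOLLOW(B) = {b, e, h}.
FOLLOW(S): in B→S P, S is followed by P with FIRST {epsilon, e}; in B→S P, the suffix after S is nullable, so FOLLOW(S) ⊇ FOLLOW(B) = {b, e, h}. Thus FOLLOW(S) = {$, b, e, h}.
FOLLOW(P): in S→P, the suffix after P is empty, so FOLLOW(P) ⊇ FOLLOW(S) = {$, b, e, h}; in L→e B P, the suffix after P is empty, so FOLLOW(P) ⊇ FOLLOW(L) = {b}; in B→S P, the suffix after P is empty, so FOLLOW(P) ⊇ FOLLOW(B) = {b, e, h}; in B→P L b, P is followed by L b with FIRST {b, e, h}. Thus FOLLOW(P) = {$, b, e, h}.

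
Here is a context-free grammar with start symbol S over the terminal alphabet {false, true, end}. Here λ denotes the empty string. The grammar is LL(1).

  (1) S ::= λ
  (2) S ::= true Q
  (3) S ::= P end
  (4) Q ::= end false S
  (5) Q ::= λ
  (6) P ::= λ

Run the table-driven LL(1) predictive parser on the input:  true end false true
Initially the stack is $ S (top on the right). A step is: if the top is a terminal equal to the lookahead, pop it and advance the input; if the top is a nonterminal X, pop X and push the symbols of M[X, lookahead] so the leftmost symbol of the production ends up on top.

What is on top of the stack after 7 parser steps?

     Stack          Input                  Action
  1  $ S            true end false true $  expand S ::= true Q
  2  $ Q true       true end false true $  match true
  3  $ Q            end false true $       expand Q ::= end false S
  4  $ S false end  end false true $       match end
  5  $ S false      false true $           match false
  6  $ S            true $                 expand S ::= true Q
  7  $ Q true       true $                 match true
Stack after step 7: $ Q (top = Q).

Q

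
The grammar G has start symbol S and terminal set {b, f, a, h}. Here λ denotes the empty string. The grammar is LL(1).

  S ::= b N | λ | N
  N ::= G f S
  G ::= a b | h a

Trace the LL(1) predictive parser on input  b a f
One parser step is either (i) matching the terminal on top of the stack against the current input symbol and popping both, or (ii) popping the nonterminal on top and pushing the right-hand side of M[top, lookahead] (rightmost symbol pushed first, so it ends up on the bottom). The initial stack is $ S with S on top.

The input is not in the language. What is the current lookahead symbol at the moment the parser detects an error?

f

step 1: stack=$ S  input=b a f $  — expand S ::= b N
step 2: stack=$ N b  input=b a f $  — match b
step 3: stack=$ N  input=a f $  — expand N ::= G f S
step 4: stack=$ S f G  input=a f $  — expand G ::= a b
step 5: stack=$ S f b a  input=a f $  — match a
step 6: stack=$ S f b  input=f $  — error: top is terminal b but lookahead is f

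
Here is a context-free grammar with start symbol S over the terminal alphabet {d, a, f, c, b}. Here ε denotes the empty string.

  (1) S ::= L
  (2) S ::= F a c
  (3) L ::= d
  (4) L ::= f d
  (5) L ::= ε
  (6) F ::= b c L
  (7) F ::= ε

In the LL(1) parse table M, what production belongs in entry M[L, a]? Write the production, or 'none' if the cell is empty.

FIRST(L) = {ε, d, f}
FIRST(F) = {ε, b}
FIRST(S) = {ε, a, b, d, f}  (via L, F a c)
FOLLOW(S) includes $ since S is the start symbol.
FOLLOW(S): S appears on no right-hand side. Thus FOLLOW(S) = {$}.
FOLLOW(F): in S::=F a c, F is followed by a c with FIRST {a}. Thus FOLLOW(F) = {a}.
FOLLOW(L): in S::=L, the suffix after L is empty, so FOLLOW(L) ⊇ FOLLOW(S) = {$}; in F::=b c L, the suffix after L is empty, so FOLLOW(L) ⊇ FOLLOW(F) = {a}. Thus FOLLOW(L) = {$, a}.
For L ::= d: FIRST(d) = {d}, so it goes in M[L, t] for t ∈ {d}.
For L ::= f d: FIRST(f d) = {f}, so it goes in M[L, t] for t ∈ {f}.
For L ::= ε: FIRST(ε) = {ε}, so it goes in M[L, t] for t ∈ {}; since ε ∈ FIRST, also for every t ∈ FOLLOW(L) = {$, a}.

L ::= ε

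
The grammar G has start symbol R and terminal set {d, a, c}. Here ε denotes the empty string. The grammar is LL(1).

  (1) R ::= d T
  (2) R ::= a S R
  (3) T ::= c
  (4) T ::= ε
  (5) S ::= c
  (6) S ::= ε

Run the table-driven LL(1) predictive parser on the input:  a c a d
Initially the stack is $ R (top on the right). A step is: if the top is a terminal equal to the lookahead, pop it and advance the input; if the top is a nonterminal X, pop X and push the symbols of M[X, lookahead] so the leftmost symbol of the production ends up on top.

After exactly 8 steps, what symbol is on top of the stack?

d

     Stack    Input      Action
  1  $ R      a c a d $  expand R ::= a S R
  2  $ R S a  a c a d $  match a
  3  $ R S    c a d $    expand S ::= c
  4  $ R c    c a d $    match c
  5  $ R      a d $      expand R ::= a S R
  6  $ R S a  a d $      match a
  7  $ R S    d $        expand S ::= ε
  8  $ R      d $        expand R ::= d T
Stack after step 8: $ T d (top = d).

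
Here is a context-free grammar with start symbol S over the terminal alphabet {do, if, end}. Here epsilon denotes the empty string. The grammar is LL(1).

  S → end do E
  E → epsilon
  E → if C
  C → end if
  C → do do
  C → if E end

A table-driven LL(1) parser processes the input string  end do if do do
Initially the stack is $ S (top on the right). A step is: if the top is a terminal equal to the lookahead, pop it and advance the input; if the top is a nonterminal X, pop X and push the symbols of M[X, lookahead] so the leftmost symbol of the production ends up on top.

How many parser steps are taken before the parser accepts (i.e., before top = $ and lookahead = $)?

step 1: stack=$ S  input=end do if do do $  — expand S → end do E
step 2: stack=$ E do end  input=end do if do do $  — match end
step 3: stack=$ E do  input=do if do do $  — match do
step 4: stack=$ E  input=if do do $  — expand E → if C
step 5: stack=$ C if  input=if do do $  — match if
step 6: stack=$ C  input=do do $  — expand C → do do
step 7: stack=$ do do  input=do do $  — match do
step 8: stack=$ do  input=do $  — match do
Accept reached after 8 steps.

8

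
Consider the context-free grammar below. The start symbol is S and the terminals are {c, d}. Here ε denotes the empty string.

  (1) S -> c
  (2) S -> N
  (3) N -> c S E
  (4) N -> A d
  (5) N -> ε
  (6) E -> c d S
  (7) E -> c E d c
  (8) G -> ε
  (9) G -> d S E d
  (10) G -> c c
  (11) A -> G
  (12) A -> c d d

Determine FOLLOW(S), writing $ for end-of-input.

FIRST(E): from E->c d S we get {c}; from E->c E d c we get {c}. So FIRST(E) = {c}.
FIRST(G): from G->ε we get {ε}; from G->d S E d we get {d}; from G->c c we get {c}. So FIRST(G) = {ε, c, d}.
FIRST(A): from A->G we get {ε, c, d}; from A->c d d we get {c}. So FIRST(A) = {ε, c, d}.
FIRST(N): from N->c S E we get {c}; from N->A d we get {c, d}; from N->ε we get {ε}. So FIRST(N) = {ε, c, d}.
FIRST(S): from S->c we get {c}; from S->N we get {ε, c, d}. So FIRST(S) = {ε, c, d}.
FOLLOW(S) includes $ since S is the start symbol.
FOLLOW(A): in N->A d, A is followed by d with FIRST {d}. Thus FOLLOW(A) = {d}.
FOLLOW(G): in A->G, the suffix after G is empty, so FOLLOW(G) ⊇ FOLLOW(A) = {d}. Thus FOLLOW(G) = {d}.
FOLLOW(S): in N->c S E, S is followed by E with FIRST {c}; in E->c d S, the suffix after S is empty, so FOLLOW(S) ⊇ FOLLOW(E) = {$, c, d}; in G->d S E d, S is followed by E d with FIRST {c}. Thus FOLLOW(S) = {$, c, d}.
FOLLOW(N): in S->N, the suffix after N is empty, so FOLLOW(N) ⊇ FOLLOW(S) = {$, c, d}. Thus FOLLOW(N) = {$, c, d}.
FOLLOW(E): in N->c S E, the suffix after E is empty, so FOLLOW(E) ⊇ FOLLOW(N) = {$, c, d}; in E->c E d c, E is followed by d c with FIRST {d}; in G->d S E d, E is followed by d with FIRST {d}. Thus FOLLOW(E) = {$, c, d}.

{$, c, d}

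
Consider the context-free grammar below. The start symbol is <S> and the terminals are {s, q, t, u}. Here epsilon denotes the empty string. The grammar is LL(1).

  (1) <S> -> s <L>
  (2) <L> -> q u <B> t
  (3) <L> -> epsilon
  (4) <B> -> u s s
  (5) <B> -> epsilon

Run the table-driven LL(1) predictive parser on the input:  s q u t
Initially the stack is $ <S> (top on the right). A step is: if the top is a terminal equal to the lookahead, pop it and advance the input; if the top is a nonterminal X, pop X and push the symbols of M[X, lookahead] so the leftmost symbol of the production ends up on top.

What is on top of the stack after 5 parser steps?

<B>

     Stack        Input      Action
  1  $ <S>        s q u t $  expand <S> -> s <L>
  2  $ <L> s      s q u t $  match s
  3  $ <L>        q u t $    expand <L> -> q u <B> t
  4  $ t <B> u q  q u t $    match q
  5  $ t <B> u    u t $      match u
Stack after step 5: $ t <B> (top = <B>).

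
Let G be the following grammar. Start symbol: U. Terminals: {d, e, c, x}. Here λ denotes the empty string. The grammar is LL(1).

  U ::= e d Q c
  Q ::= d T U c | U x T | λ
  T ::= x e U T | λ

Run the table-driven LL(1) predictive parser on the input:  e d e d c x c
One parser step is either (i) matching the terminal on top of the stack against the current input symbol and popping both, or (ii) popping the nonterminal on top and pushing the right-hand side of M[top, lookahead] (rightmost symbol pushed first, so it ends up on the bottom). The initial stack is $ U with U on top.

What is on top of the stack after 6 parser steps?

     Stack            Input            Action
  1  $ U              e d e d c x c $  expand U ::= e d Q c
  2  $ c Q d e        e d e d c x c $  match e
  3  $ c Q d          d e d c x c $    match d
  4  $ c Q            e d c x c $      expand Q ::= U x T
  5  $ c T x U        e d c x c $      expand U ::= e d Q c
  6  $ c T x c Q d e  e d c x c $      match e
Stack after step 6: $ c T x c Q d (top = d).

d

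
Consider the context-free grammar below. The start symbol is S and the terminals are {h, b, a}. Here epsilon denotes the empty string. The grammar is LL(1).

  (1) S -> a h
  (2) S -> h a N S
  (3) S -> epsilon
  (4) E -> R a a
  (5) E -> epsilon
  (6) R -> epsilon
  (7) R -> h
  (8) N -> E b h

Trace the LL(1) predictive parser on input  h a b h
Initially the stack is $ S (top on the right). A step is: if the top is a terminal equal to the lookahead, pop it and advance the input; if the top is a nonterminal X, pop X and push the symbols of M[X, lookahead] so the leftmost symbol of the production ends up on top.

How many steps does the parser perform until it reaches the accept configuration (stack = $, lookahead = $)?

step 1: stack=$ S  input=h a b h $  — expand S -> h a N S
step 2: stack=$ S N a h  input=h a b h $  — match h
step 3: stack=$ S N a  input=a b h $  — match a
step 4: stack=$ S N  input=b h $  — expand N -> E b h
step 5: stack=$ S h b E  input=b h $  — expand E -> epsilon
step 6: stack=$ S h b  input=b h $  — match b
step 7: stack=$ S h  input=h $  — match h
step 8: stack=$ S  input=$  — expand S -> epsilon
Accept reached after 8 steps.

8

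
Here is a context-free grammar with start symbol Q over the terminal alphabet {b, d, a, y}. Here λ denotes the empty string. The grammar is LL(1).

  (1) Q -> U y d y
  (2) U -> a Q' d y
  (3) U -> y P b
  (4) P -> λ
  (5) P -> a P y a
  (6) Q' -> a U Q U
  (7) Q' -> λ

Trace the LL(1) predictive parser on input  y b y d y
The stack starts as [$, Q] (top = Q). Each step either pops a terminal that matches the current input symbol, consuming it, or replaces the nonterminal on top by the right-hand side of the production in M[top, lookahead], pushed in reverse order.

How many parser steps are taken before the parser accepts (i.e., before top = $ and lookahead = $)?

8

     Stack          Input        Action
  1  $ Q            y b y d y $  expand Q -> U y d y
  2  $ y d y U      y b y d y $  expand U -> y P b
  3  $ y d y b P y  y b y d y $  match y
  4  $ y d y b P    b y d y $    expand P -> λ
  5  $ y d y b      b y d y $    match b
  6  $ y d y        y d y $      match y
  7  $ y d          d y $        match d
  8  $ y            y $          match y
Accept reached after 8 steps.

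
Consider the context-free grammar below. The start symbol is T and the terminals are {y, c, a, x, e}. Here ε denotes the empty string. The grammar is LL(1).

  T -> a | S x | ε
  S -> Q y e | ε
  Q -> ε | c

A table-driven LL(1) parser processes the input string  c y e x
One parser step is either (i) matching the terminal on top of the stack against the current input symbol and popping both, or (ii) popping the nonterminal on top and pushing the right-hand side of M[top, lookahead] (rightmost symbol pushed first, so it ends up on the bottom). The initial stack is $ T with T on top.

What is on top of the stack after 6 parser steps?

step 1: stack=$ T  input=c y e x $  — expand T -> S x
step 2: stack=$ x S  input=c y e x $  — expand S -> Q y e
step 3: stack=$ x e y Q  input=c y e x $  — expand Q -> c
step 4: stack=$ x e y c  input=c y e x $  — match c
step 5: stack=$ x e y  input=y e x $  — match y
step 6: stack=$ x e  input=e x $  — match e
Stack after step 6: $ x (top = x).

x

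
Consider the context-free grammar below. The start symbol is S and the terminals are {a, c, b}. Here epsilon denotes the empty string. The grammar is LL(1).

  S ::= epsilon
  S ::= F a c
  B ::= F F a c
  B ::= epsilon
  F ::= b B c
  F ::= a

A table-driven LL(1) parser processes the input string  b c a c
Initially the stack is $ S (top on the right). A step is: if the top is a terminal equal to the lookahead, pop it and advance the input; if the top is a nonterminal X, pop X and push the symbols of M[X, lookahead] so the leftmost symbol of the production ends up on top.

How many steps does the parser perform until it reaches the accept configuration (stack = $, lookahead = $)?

step 1: stack=$ S  input=b c a c $  — expand S ::= F a c
step 2: stack=$ c a F  input=b c a c $  — expand F ::= b B c
step 3: stack=$ c a c B b  input=b c a c $  — match b
step 4: stack=$ c a c B  input=c a c $  — expand B ::= epsilon
step 5: stack=$ c a c  input=c a c $  — match c
step 6: stack=$ c a  input=a c $  — match a
step 7: stack=$ c  input=c $  — match c
Accept reached after 7 steps.

7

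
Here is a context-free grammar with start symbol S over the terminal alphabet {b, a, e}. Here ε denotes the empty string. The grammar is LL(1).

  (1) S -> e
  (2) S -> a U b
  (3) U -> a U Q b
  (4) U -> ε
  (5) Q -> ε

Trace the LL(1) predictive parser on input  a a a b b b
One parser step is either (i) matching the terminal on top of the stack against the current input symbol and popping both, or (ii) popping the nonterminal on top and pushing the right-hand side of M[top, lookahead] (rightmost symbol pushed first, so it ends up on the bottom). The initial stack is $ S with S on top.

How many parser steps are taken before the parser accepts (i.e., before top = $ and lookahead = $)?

      Stack            Input          Action
   1  $ S              a a a b b b $  expand S -> a U b
   2  $ b U a          a a a b b b $  match a
   3  $ b U            a a b b b $    expand U -> a U Q b
   4  $ b b Q U a      a a b b b $    match a
   5  $ b b Q U        a b b b $      expand U -> a U Q b
   6  $ b b Q b Q U a  a b b b $      match a
   7  $ b b Q b Q U    b b b $        expand U -> ε
   8  $ b b Q b Q      b b b $        expand Q -> ε
   9  $ b b Q b        b b b $        match b
  10  $ b b Q          b b $          expand Q -> ε
  11  $ b b            b b $          match b
  12  $ b              b $            match b
Accept reached after 12 steps.

12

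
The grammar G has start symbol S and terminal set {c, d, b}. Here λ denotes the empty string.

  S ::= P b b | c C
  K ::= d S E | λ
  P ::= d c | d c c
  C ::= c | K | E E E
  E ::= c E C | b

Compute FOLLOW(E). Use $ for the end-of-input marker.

{$, b, c, d}

FIRST(K): from K::=d S E we get {d}; from K::=λ we get {λ}. So FIRST(K) = {λ, d}.
FIRST(P): from P::=d c we get {d}; from P::=d c c we get {d}. So FIRST(P) = {d}.
FIRST(E): from E::=c E C we get {c}; from E::=b we get {b}. So FIRST(E) = {b, c}.
FIRST(S): from S::=P b b we get {d}; from S::=c C we get {c}. So FIRST(S) = {c, d}.
FIRST(C): from C::=c we get {c}; from C::=K we get {λ, d}; from C::=E E E we get {b, c}. So FIRST(C) = {λ, b, c, d}.
FOLLOW(S) includes $ since S is the start symbol.
FOLLOW(S): in K::=d S E, S is followed by E with FIRST {b, c}. Thus FOLLOW(S) = {$, b, c}.
FOLLOW(P): in S::=P b b, P is followed by b b with FIRST {b}. Thus FOLLOW(P) = {b}.
FOLLOW(K): in C::=K, the suffix after K is empty, so FOLLOW(K) ⊇ FOLLOW(C) = {$, b, c, d}. Thus FOLLOW(K) = {$, b, c, d}.
FOLLOW(C): in S::=c C, the suffix after C is empty, so FOLLOW(C) ⊇ FOLLOW(S) = {$, b, c}; in E::=c E C, the suffix after C is empty, so FOLLOW(C) ⊇ FOLLOW(E) = {$, b, c, d}. Thus FOLLOW(C) = {$, b, c, d}.
FOLLOW(E): in K::=d S E, the suffix after E is empty, so FOLLOW(E) ⊇ FOLLOW(K) = {$, b, c, d}; in C::=E E E (occurrence 1), E is followed by E E with FIRST {b, c}; in C::=E E E (occurrence 2), E is followed by E with FIRST {b, c}; in C::=E E E (occurrence 3), the suffix after E is empty, so FOLLOW(E) ⊇ FOLLOW(C) = {$, b, c, d}; in E::=c E C, E is followed by C with FIRST {λ, b, c, d}; in E::=c E C, the suffix after E is nullable (adds nothing new). Thus FOLLOW(E) = {$, b, c, d}.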